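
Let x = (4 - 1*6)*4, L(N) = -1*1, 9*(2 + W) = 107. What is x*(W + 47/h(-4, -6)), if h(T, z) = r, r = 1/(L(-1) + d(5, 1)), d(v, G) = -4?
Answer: 16208/9 ≈ 1800.9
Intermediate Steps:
W = 89/9 (W = -2 + (⅑)*107 = -2 + 107/9 = 89/9 ≈ 9.8889)
L(N) = -1
r = -⅕ (r = 1/(-1 - 4) = 1/(-5) = -⅕ ≈ -0.20000)
h(T, z) = -⅕
x = -8 (x = (4 - 6)*4 = -2*4 = -8)
x*(W + 47/h(-4, -6)) = -8*(89/9 + 47/(-⅕)) = -8*(89/9 + 47*(-5)) = -8*(89/9 - 235) = -8*(-2026/9) = 16208/9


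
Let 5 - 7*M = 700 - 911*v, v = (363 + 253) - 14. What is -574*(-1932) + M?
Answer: 8310503/7 ≈ 1.1872e+6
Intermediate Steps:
v = 602 (v = 616 - 14 = 602)
M = 547727/7 (M = 5/7 - (700 - 911*602)/7 = 5/7 - (700 - 548422)/7 = 5/7 - 1/7*(-547722) = 5/7 + 78246 = 547727/7 ≈ 78247.)
-574*(-1932) + M = -574*(-1932) + 547727/7 = -1*(-1108968) + 547727/7 = 1108968 + 547727/7 = 8310503/7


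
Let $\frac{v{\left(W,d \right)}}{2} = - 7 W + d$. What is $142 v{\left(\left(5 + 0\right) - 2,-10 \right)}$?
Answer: $-8804$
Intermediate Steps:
$v{\left(W,d \right)} = - 14 W + 2 d$ ($v{\left(W,d \right)} = 2 \left(- 7 W + d\right) = 2 \left(d - 7 W\right) = - 14 W + 2 d$)
$142 v{\left(\left(5 + 0\right) - 2,-10 \right)} = 142 \left(- 14 \left(\left(5 + 0\right) - 2\right) + 2 \left(-10\right)\right) = 142 \left(- 14 \left(5 - 2\right) - 20\right) = 142 \left(\left(-14\right) 3 - 20\right) = 142 \left(-42 - 20\right) = 142 \left(-62\right) = -8804$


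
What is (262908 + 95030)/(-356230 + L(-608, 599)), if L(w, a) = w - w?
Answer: -25567/25445 ≈ -1.0048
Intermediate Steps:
L(w, a) = 0
(262908 + 95030)/(-356230 + L(-608, 599)) = (262908 + 95030)/(-356230 + 0) = 357938/(-356230) = 357938*(-1/356230) = -25567/25445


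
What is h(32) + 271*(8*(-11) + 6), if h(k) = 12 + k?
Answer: -22178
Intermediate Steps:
h(32) + 271*(8*(-11) + 6) = (12 + 32) + 271*(8*(-11) + 6) = 44 + 271*(-88 + 6) = 44 + 271*(-82) = 44 - 22222 = -22178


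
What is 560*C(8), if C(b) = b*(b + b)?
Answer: 71680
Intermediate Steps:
C(b) = 2*b**2 (C(b) = b*(2*b) = 2*b**2)
560*C(8) = 560*(2*8**2) = 560*(2*64) = 560*128 = 71680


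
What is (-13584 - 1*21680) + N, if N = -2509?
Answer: -37773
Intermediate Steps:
(-13584 - 1*21680) + N = (-13584 - 1*21680) - 2509 = (-13584 - 21680) - 2509 = -35264 - 2509 = -37773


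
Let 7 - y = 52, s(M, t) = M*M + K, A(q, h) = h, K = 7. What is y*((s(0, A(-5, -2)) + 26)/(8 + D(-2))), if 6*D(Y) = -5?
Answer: -8910/43 ≈ -207.21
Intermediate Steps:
s(M, t) = 7 + M**2 (s(M, t) = M*M + 7 = M**2 + 7 = 7 + M**2)
D(Y) = -5/6 (D(Y) = (1/6)*(-5) = -5/6)
y = -45 (y = 7 - 1*52 = 7 - 52 = -45)
y*((s(0, A(-5, -2)) + 26)/(8 + D(-2))) = -45*((7 + 0**2) + 26)/(8 - 5/6) = -45*((7 + 0) + 26)/43/6 = -45*(7 + 26)*6/43 = -1485*6/43 = -45*198/43 = -8910/43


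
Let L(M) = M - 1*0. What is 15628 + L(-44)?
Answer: 15584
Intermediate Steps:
L(M) = M (L(M) = M + 0 = M)
15628 + L(-44) = 15628 - 44 = 15584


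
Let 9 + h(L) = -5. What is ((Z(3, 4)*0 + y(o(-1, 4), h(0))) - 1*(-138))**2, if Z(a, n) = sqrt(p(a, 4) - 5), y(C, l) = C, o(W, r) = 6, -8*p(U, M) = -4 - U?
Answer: 20736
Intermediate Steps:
p(U, M) = 1/2 + U/8 (p(U, M) = -(-4 - U)/8 = 1/2 + U/8)
h(L) = -14 (h(L) = -9 - 5 = -14)
Z(a, n) = sqrt(-9/2 + a/8) (Z(a, n) = sqrt((1/2 + a/8) - 5) = sqrt(-9/2 + a/8))
((Z(3, 4)*0 + y(o(-1, 4), h(0))) - 1*(-138))**2 = (((sqrt(-72 + 2*3)/4)*0 + 6) - 1*(-138))**2 = (((sqrt(-72 + 6)/4)*0 + 6) + 138)**2 = (((sqrt(-66)/4)*0 + 6) + 138)**2 = ((((I*sqrt(66))/4)*0 + 6) + 138)**2 = (((I*sqrt(66)/4)*0 + 6) + 138)**2 = ((0 + 6) + 138)**2 = (6 + 138)**2 = 144**2 = 20736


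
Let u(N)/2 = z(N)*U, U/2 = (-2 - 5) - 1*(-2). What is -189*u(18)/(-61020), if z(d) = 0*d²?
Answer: 0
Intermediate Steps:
U = -10 (U = 2*((-2 - 5) - 1*(-2)) = 2*(-7 + 2) = 2*(-5) = -10)
z(d) = 0
u(N) = 0 (u(N) = 2*(0*(-10)) = 2*0 = 0)
-189*u(18)/(-61020) = -189*0/(-61020) = 0*(-1/61020) = 0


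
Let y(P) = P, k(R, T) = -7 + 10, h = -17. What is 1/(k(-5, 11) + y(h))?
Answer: -1/14 ≈ -0.071429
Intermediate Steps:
k(R, T) = 3
1/(k(-5, 11) + y(h)) = 1/(3 - 17) = 1/(-14) = -1/14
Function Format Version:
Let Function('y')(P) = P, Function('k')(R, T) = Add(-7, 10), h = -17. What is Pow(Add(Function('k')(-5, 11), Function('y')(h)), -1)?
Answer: Rational(-1, 14) ≈ -0.071429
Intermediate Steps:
Function('k')(R, T) = 3
Pow(Add(Function('k')(-5, 11), Function('y')(h)), -1) = Pow(Add(3, -17), -1) = Pow(-14, -1) = Rational(-1, 14)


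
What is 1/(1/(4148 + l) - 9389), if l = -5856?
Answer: -1708/16036413 ≈ -0.00010651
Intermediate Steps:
1/(1/(4148 + l) - 9389) = 1/(1/(4148 - 5856) - 9389) = 1/(1/(-1708) - 9389) = 1/(-1/1708 - 9389) = 1/(-16036413/1708) = -1708/16036413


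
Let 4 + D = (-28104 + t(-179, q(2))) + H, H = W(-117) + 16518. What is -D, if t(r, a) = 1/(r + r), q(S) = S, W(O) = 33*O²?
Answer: -157572625/358 ≈ -4.4015e+5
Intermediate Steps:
t(r, a) = 1/(2*r)
H = 468255 (H = 33*(-117)² + 16518 = 33*13689 + 16518 = 451737 + 16518 = 468255)
D = 157572625/358 (D = -4 + ((-28104 + (½)/(-179)) + 468255) = -4 + ((-28104 + (½)*(-1/179)) + 468255) = -4 + ((-28104 - 1/358) + 468255) = -4 + (-10061233/358 + 468255) = -4 + 157574057/358 = 157572625/358 ≈ 4.4015e+5)
-D = -1*157572625/358 = -157572625/358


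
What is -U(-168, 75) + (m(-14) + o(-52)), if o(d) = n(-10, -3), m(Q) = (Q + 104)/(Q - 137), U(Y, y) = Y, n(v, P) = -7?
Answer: 24221/151 ≈ 160.40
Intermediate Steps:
m(Q) = (104 + Q)/(-137 + Q)
o(d) = -7
-U(-168, 75) + (m(-14) + o(-52)) = -1*(-168) + ((104 - 14)/(-137 - 14) - 7) = 168 + (90/(-151) - 7) = 168 + (-1/151*90 - 7) = 168 + (-90/151 - 7) = 168 - 1147/151 = 24221/151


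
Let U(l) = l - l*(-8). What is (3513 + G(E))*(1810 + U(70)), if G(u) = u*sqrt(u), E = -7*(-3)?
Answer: 8571720 + 51240*sqrt(21) ≈ 8.8065e+6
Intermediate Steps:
U(l) = 9*l (U(l) = l - (-8)*l = l + 8*l = 9*l)
E = 21
G(u) = u**(3/2)
(3513 + G(E))*(1810 + U(70)) = (3513 + 21**(3/2))*(1810 + 9*70) = (3513 + 21*sqrt(21))*(1810 + 630) = (3513 + 21*sqrt(21))*2440 = 8571720 + 51240*sqrt(21)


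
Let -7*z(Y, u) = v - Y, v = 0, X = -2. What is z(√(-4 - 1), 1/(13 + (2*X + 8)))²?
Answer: -5/49 ≈ -0.10204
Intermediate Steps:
z(Y, u) = Y/7 (z(Y, u) = -(0 - Y)/7 = -(-1)*Y/7 = Y/7)
z(√(-4 - 1), 1/(13 + (2*X + 8)))² = (√(-4 - 1)/7)² = (√(-5)/7)² = ((I*√5)/7)² = (I*√5/7)² = -5/49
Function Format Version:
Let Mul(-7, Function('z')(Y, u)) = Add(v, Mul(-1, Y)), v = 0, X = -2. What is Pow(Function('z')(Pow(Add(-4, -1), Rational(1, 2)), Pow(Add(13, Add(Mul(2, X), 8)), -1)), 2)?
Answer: Rational(-5, 49) ≈ -0.10204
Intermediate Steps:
Function('z')(Y, u) = Mul(Rational(1, 7), Y) (Function('z')(Y, u) = Mul(Rational(-1, 7), Add(0, Mul(-1, Y))) = Mul(Rational(-1, 7), Mul(-1, Y)) = Mul(Rational(1, 7), Y))
Pow(Function('z')(Pow(Add(-4, -1), Rational(1, 2)), Pow(Add(13, Add(Mul(2, X), 8)), -1)), 2) = Pow(Mul(Rational(1, 7), Pow(Add(-4, -1), Rational(1, 2))), 2) = Pow(Mul(Rational(1, 7), Pow(-5, Rational(1, 2))), 2) = Pow(Mul(Rational(1, 7), Mul(I, Pow(5, Rational(1, 2)))), 2) = Pow(Mul(Rational(1, 7), I, Pow(5, Rational(1, 2))), 2) = Rational(-5, 49)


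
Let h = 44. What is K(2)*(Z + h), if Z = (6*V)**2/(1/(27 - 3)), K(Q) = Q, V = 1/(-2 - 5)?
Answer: 6040/49 ≈ 123.27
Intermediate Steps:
V = -1/7 (V = 1/(-7) = -1/7 ≈ -0.14286)
Z = 864/49 (Z = (6*(-1/7))**2/(1/(27 - 3)) = (-6/7)**2/(1/24) = 36/(49*(1/24)) = (36/49)*24 = 864/49 ≈ 17.633)
K(2)*(Z + h) = 2*(864/49 + 44) = 2*(3020/49) = 6040/49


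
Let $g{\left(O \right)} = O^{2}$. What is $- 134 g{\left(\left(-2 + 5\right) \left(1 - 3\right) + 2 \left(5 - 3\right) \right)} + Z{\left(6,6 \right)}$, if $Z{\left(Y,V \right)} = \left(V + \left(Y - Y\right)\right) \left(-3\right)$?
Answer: $-554$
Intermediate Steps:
$Z{\left(Y,V \right)} = - 3 V$ ($Z{\left(Y,V \right)} = \left(V + 0\right) \left(-3\right) = V \left(-3\right) = - 3 V$)
$- 134 g{\left(\left(-2 + 5\right) \left(1 - 3\right) + 2 \left(5 - 3\right) \right)} + Z{\left(6,6 \right)} = - 134 \left(\left(-2 + 5\right) \left(1 - 3\right) + 2 \left(5 - 3\right)\right)^{2} - 18 = - 134 \left(3 \left(-2\right) + 2 \cdot 2\right)^{2} - 18 = - 134 \left(-6 + 4\right)^{2} - 18 = - 134 \left(-2\right)^{2} - 18 = \left(-134\right) 4 - 18 = -536 - 18 = -554$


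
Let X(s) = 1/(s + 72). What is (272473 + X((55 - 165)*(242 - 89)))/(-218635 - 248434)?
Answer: -4566102533/7827142302 ≈ -0.58337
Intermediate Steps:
X(s) = 1/(72 + s)
(272473 + X((55 - 165)*(242 - 89)))/(-218635 - 248434) = (272473 + 1/(72 + (55 - 165)*(242 - 89)))/(-218635 - 248434) = (272473 + 1/(72 - 110*153))/(-467069) = (272473 + 1/(72 - 16830))*(-1/467069) = (272473 + 1/(-16758))*(-1/467069) = (272473 - 1/16758)*(-1/467069) = (4566102533/16758)*(-1/467069) = -4566102533/7827142302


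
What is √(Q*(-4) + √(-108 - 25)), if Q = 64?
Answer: √(-256 + I*√133) ≈ 0.3603 + 16.004*I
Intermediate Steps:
√(Q*(-4) + √(-108 - 25)) = √(64*(-4) + √(-108 - 25)) = √(-256 + √(-133)) = √(-256 + I*√133)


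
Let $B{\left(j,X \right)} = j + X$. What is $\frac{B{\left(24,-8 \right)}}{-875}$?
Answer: $- \frac{16}{875} \approx -0.018286$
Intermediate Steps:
$B{\left(j,X \right)} = X + j$
$\frac{B{\left(24,-8 \right)}}{-875} = \frac{-8 + 24}{-875} = 16 \left(- \frac{1}{875}\right) = - \frac{16}{875}$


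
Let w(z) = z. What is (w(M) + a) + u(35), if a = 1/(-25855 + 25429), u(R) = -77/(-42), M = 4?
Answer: 414/71 ≈ 5.8310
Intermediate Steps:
u(R) = 11/6 (u(R) = -77*(-1/42) = 11/6)
a = -1/426 (a = 1/(-426) = -1/426 ≈ -0.0023474)
(w(M) + a) + u(35) = (4 - 1/426) + 11/6 = 1703/426 + 11/6 = 414/71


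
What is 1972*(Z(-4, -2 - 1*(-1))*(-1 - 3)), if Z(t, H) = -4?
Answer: 31552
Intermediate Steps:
1972*(Z(-4, -2 - 1*(-1))*(-1 - 3)) = 1972*(-4*(-1 - 3)) = 1972*(-4*(-4)) = 1972*16 = 31552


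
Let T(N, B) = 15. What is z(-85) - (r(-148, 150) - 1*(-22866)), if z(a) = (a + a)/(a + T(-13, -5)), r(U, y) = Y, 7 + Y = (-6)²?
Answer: -160248/7 ≈ -22893.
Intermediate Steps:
Y = 29 (Y = -7 + (-6)² = -7 + 36 = 29)
r(U, y) = 29
z(a) = 2*a/(15 + a) (z(a) = (a + a)/(a + 15) = (2*a)/(15 + a) = 2*a/(15 + a))
z(-85) - (r(-148, 150) - 1*(-22866)) = 2*(-85)/(15 - 85) - (29 - 1*(-22866)) = 2*(-85)/(-70) - (29 + 22866) = 2*(-85)*(-1/70) - 1*22895 = 17/7 - 22895 = -160248/7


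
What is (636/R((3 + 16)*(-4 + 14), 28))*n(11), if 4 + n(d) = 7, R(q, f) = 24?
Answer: 159/2 ≈ 79.500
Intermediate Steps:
n(d) = 3 (n(d) = -4 + 7 = 3)
(636/R((3 + 16)*(-4 + 14), 28))*n(11) = (636/24)*3 = (636*(1/24))*3 = (53/2)*3 = 159/2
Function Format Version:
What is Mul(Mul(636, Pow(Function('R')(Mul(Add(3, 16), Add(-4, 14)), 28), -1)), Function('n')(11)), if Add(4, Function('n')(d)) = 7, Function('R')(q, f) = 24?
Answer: Rational(159, 2) ≈ 79.500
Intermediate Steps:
Function('n')(d) = 3 (Function('n')(d) = Add(-4, 7) = 3)
Mul(Mul(636, Pow(Function('R')(Mul(Add(3, 16), Add(-4, 14)), 28), -1)), Function('n')(11)) = Mul(Mul(636, Pow(24, -1)), 3) = Mul(Mul(636, Rational(1, 24)), 3) = Mul(Rational(53, 2), 3) = Rational(159, 2)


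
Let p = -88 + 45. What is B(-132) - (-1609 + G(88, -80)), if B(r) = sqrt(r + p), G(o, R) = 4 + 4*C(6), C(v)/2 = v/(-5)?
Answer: 8073/5 + 5*I*sqrt(7) ≈ 1614.6 + 13.229*I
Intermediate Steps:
C(v) = -2*v/5 (C(v) = 2*(v/(-5)) = 2*(v*(-1/5)) = 2*(-v/5) = -2*v/5)
G(o, R) = -28/5 (G(o, R) = 4 + 4*(-2/5*6) = 4 + 4*(-12/5) = 4 - 48/5 = -28/5)
p = -43
B(r) = sqrt(-43 + r) (B(r) = sqrt(r - 43) = sqrt(-43 + r))
B(-132) - (-1609 + G(88, -80)) = sqrt(-43 - 132) - (-1609 - 28/5) = sqrt(-175) - 1*(-8073/5) = 5*I*sqrt(7) + 8073/5 = 8073/5 + 5*I*sqrt(7)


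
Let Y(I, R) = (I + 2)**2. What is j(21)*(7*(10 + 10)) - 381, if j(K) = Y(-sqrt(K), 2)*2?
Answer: 6619 - 1120*sqrt(21) ≈ 1486.5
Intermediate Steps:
Y(I, R) = (2 + I)**2
j(K) = 2*(2 - sqrt(K))**2 (j(K) = (2 - sqrt(K))**2*2 = 2*(2 - sqrt(K))**2)
j(21)*(7*(10 + 10)) - 381 = (2*(-2 + sqrt(21))**2)*(7*(10 + 10)) - 381 = (2*(-2 + sqrt(21))**2)*(7*20) - 381 = (2*(-2 + sqrt(21))**2)*140 - 381 = 280*(-2 + sqrt(21))**2 - 381 = -381 + 280*(-2 + sqrt(21))**2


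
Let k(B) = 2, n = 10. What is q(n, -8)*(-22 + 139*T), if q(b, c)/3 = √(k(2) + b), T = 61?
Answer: 50742*√3 ≈ 87888.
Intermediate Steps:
q(b, c) = 3*√(2 + b)
q(n, -8)*(-22 + 139*T) = (3*√(2 + 10))*(-22 + 139*61) = (3*√12)*(-22 + 8479) = (3*(2*√3))*8457 = (6*√3)*8457 = 50742*√3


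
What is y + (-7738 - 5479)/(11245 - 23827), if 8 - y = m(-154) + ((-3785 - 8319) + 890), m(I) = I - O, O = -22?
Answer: 142869245/12582 ≈ 11355.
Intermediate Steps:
m(I) = 22 + I (m(I) = I - 1*(-22) = I + 22 = 22 + I)
y = 11354 (y = 8 - ((22 - 154) + ((-3785 - 8319) + 890)) = 8 - (-132 + (-12104 + 890)) = 8 - (-132 - 11214) = 8 - 1*(-11346) = 8 + 11346 = 11354)
y + (-7738 - 5479)/(11245 - 23827) = 11354 + (-7738 - 5479)/(11245 - 23827) = 11354 - 13217/(-12582) = 11354 - 13217*(-1/12582) = 11354 + 13217/12582 = 142869245/12582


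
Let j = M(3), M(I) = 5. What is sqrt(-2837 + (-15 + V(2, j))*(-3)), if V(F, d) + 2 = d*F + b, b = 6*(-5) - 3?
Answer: I*sqrt(2717) ≈ 52.125*I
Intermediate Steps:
b = -33 (b = -30 - 3 = -33)
j = 5
V(F, d) = -35 + F*d (V(F, d) = -2 + (d*F - 33) = -2 + (F*d - 33) = -2 + (-33 + F*d) = -35 + F*d)
sqrt(-2837 + (-15 + V(2, j))*(-3)) = sqrt(-2837 + (-15 + (-35 + 2*5))*(-3)) = sqrt(-2837 + (-15 + (-35 + 10))*(-3)) = sqrt(-2837 + (-15 - 25)*(-3)) = sqrt(-2837 - 40*(-3)) = sqrt(-2837 + 120) = sqrt(-2717) = I*sqrt(2717)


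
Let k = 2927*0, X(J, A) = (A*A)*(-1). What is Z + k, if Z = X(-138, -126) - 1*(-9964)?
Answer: -5912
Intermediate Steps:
X(J, A) = -A² (X(J, A) = A²*(-1) = -A²)
k = 0
Z = -5912 (Z = -1*(-126)² - 1*(-9964) = -1*15876 + 9964 = -15876 + 9964 = -5912)
Z + k = -5912 + 0 = -5912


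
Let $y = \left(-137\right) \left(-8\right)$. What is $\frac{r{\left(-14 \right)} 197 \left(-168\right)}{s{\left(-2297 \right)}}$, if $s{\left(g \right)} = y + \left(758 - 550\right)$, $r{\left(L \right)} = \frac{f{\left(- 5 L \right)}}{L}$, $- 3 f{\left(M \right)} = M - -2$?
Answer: $- \frac{7092}{163} \approx -43.509$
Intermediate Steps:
$f{\left(M \right)} = - \frac{2}{3} - \frac{M}{3}$ ($f{\left(M \right)} = - \frac{M - -2}{3} = - \frac{M + 2}{3} = - \frac{2 + M}{3} = - \frac{2}{3} - \frac{M}{3}$)
$r{\left(L \right)} = \frac{- \frac{2}{3} + \frac{5 L}{3}}{L}$ ($r{\left(L \right)} = \frac{- \frac{2}{3} - \frac{\left(-5\right) L}{3}}{L} = \frac{- \frac{2}{3} + \frac{5 L}{3}}{L}$)
$y = 1096$
$s{\left(g \right)} = 1304$ ($s{\left(g \right)} = 1096 + \left(758 - 550\right) = 1096 + 208 = 1304$)
$\frac{r{\left(-14 \right)} 197 \left(-168\right)}{s{\left(-2297 \right)}} = \frac{\frac{-2 + 5 \left(-14\right)}{3 \left(-14\right)} 197 \left(-168\right)}{1304} = \frac{1}{3} \left(- \frac{1}{14}\right) \left(-2 - 70\right) 197 \left(-168\right) \frac{1}{1304} = \frac{1}{3} \left(- \frac{1}{14}\right) \left(-72\right) 197 \left(-168\right) \frac{1}{1304} = \frac{12}{7} \cdot 197 \left(-168\right) \frac{1}{1304} = \frac{2364}{7} \left(-168\right) \frac{1}{1304} = \left(-56736\right) \frac{1}{1304} = - \frac{7092}{163}$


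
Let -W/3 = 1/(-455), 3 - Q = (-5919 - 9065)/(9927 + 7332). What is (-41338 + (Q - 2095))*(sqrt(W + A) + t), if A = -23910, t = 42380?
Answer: -31765648698680/17259 - 749543386*I*sqrt(549996265)/2617615 ≈ -1.8405e+9 - 6.7154e+6*I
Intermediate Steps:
Q = 66761/17259 (Q = 3 - (-5919 - 9065)/(9927 + 7332) = 3 - (-14984)/17259 = 3 - 1*(-14984/17259) = 3 + 14984/17259 = 66761/17259 ≈ 3.8682)
W = 3/455 (W = -3/(-455) = -3*(-1/455) = 3/455 ≈ 0.0065934)
(-41338 + (Q - 2095))*(sqrt(W + A) + t) = (-41338 + (66761/17259 - 2095))*(sqrt(3/455 - 23910) + 42380) = (-41338 - 36090844/17259)*(sqrt(-10879047/455) + 42380) = -749543386*(3*I*sqrt(549996265)/455 + 42380)/17259 = -749543386*(42380 + 3*I*sqrt(549996265)/455)/17259 = -31765648698680/17259 - 749543386*I*sqrt(549996265)/2617615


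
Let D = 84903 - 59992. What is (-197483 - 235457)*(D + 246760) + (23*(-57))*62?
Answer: -117617324022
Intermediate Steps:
D = 24911
(-197483 - 235457)*(D + 246760) + (23*(-57))*62 = (-197483 - 235457)*(24911 + 246760) + (23*(-57))*62 = -432940*271671 - 1311*62 = -117617242740 - 81282 = -117617324022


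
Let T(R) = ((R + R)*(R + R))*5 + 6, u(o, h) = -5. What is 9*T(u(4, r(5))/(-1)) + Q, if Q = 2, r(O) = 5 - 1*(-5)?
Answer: 4556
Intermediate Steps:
r(O) = 10 (r(O) = 5 + 5 = 10)
T(R) = 6 + 20*R² (T(R) = ((2*R)*(2*R))*5 + 6 = (4*R²)*5 + 6 = 20*R² + 6 = 6 + 20*R²)
9*T(u(4, r(5))/(-1)) + Q = 9*(6 + 20*(-5/(-1))²) + 2 = 9*(6 + 20*(-5*(-1))²) + 2 = 9*(6 + 20*5²) + 2 = 9*(6 + 20*25) + 2 = 9*(6 + 500) + 2 = 9*506 + 2 = 4554 + 2 = 4556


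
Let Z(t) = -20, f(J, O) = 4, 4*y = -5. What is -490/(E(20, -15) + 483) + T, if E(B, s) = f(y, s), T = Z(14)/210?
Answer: -11264/10227 ≈ -1.1014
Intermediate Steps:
y = -5/4 (y = (1/4)*(-5) = -5/4 ≈ -1.2500)
T = -2/21 (T = -20/210 = -20*1/210 = -2/21 ≈ -0.095238)
E(B, s) = 4
-490/(E(20, -15) + 483) + T = -490/(4 + 483) - 2/21 = -490/487 - 2/21 = -11264/10227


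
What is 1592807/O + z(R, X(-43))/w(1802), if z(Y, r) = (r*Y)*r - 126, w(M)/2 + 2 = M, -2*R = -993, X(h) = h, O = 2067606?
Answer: 42302107147/165408480 ≈ 255.74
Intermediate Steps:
R = 993/2 (R = -1/2*(-993) = 993/2 ≈ 496.50)
w(M) = -4 + 2*M
z(Y, r) = -126 + Y*r**2 (z(Y, r) = (Y*r)*r - 126 = Y*r**2 - 126 = -126 + Y*r**2)
1592807/O + z(R, X(-43))/w(1802) = 1592807/2067606 + (-126 + (993/2)*(-43)**2)/(-4 + 2*1802) = 1592807*(1/2067606) + (-126 + (993/2)*1849)/(-4 + 3604) = 1592807/2067606 + (-126 + 1836057/2)/3600 = 1592807/2067606 + (1835805/2)*(1/3600) = 1592807/2067606 + 122387/480 = 42302107147/165408480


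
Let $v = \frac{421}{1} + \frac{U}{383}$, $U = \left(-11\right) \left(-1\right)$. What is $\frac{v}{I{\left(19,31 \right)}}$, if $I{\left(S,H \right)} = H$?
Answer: $\frac{161254}{11873} \approx 13.582$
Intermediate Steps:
$U = 11$
$v = \frac{161254}{383}$ ($v = \frac{421}{1} + \frac{11}{383} = 421 \cdot 1 + 11 \cdot \frac{1}{383} = 421 + \frac{11}{383} = \frac{161254}{383} \approx 421.03$)
$\frac{v}{I{\left(19,31 \right)}} = \frac{161254}{383 \cdot 31} = \frac{161254}{383} \cdot \frac{1}{31} = \frac{161254}{11873}$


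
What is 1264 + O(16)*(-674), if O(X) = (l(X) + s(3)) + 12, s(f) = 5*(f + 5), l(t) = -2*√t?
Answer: -28392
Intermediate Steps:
s(f) = 25 + 5*f (s(f) = 5*(5 + f) = 25 + 5*f)
O(X) = 52 - 2*√X (O(X) = (-2*√X + (25 + 5*3)) + 12 = (-2*√X + (25 + 15)) + 12 = (-2*√X + 40) + 12 = (40 - 2*√X) + 12 = 52 - 2*√X)
1264 + O(16)*(-674) = 1264 + (52 - 2*√16)*(-674) = 1264 + (52 - 2*4)*(-674) = 1264 + (52 - 8)*(-674) = 1264 + 44*(-674) = 1264 - 29656 = -28392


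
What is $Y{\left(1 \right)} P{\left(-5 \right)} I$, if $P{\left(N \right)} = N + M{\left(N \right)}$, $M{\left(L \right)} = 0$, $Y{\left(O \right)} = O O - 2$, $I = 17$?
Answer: $85$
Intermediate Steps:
$Y{\left(O \right)} = -2 + O^{2}$ ($Y{\left(O \right)} = O^{2} - 2 = -2 + O^{2}$)
$P{\left(N \right)} = N$ ($P{\left(N \right)} = N + 0 = N$)
$Y{\left(1 \right)} P{\left(-5 \right)} I = \left(-2 + 1^{2}\right) \left(-5\right) 17 = \left(-2 + 1\right) \left(-5\right) 17 = \left(-1\right) \left(-5\right) 17 = 5 \cdot 17 = 85$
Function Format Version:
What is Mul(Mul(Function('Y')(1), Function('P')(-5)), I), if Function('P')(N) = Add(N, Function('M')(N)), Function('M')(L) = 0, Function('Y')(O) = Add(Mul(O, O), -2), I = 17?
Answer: 85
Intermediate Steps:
Function('Y')(O) = Add(-2, Pow(O, 2)) (Function('Y')(O) = Add(Pow(O, 2), -2) = Add(-2, Pow(O, 2)))
Function('P')(N) = N (Function('P')(N) = Add(N, 0) = N)
Mul(Mul(Function('Y')(1), Function('P')(-5)), I) = Mul(Mul(Add(-2, Pow(1, 2)), -5), 17) = Mul(Mul(Add(-2, 1), -5), 17) = Mul(Mul(-1, -5), 17) = Mul(5, 17) = 85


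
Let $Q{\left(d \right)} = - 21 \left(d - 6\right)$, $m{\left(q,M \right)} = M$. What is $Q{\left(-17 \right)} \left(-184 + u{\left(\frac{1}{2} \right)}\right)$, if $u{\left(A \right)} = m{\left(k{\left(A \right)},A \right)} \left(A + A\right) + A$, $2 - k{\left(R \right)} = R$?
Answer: $-88389$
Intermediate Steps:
$k{\left(R \right)} = 2 - R$
$Q{\left(d \right)} = 126 - 21 d$ ($Q{\left(d \right)} = - 21 \left(-6 + d\right) = 126 - 21 d$)
$u{\left(A \right)} = A + 2 A^{2}$ ($u{\left(A \right)} = A \left(A + A\right) + A = A 2 A + A = 2 A^{2} + A = A + 2 A^{2}$)
$Q{\left(-17 \right)} \left(-184 + u{\left(\frac{1}{2} \right)}\right) = \left(126 - -357\right) \left(-184 + \frac{1 + \frac{2}{2}}{2}\right) = \left(126 + 357\right) \left(-184 + \frac{1 + 2 \cdot \frac{1}{2}}{2}\right) = 483 \left(-184 + \frac{1 + 1}{2}\right) = 483 \left(-184 + \frac{1}{2} \cdot 2\right) = 483 \left(-184 + 1\right) = 483 \left(-183\right) = -88389$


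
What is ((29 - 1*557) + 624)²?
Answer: 9216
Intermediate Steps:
((29 - 1*557) + 624)² = ((29 - 557) + 624)² = (-528 + 624)² = 96² = 9216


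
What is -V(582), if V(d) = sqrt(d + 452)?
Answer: -sqrt(1034) ≈ -32.156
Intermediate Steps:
V(d) = sqrt(452 + d)
-V(582) = -sqrt(452 + 582) = -sqrt(1034)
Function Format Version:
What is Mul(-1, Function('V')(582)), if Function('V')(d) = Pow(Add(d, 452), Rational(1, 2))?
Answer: Mul(-1, Pow(1034, Rational(1, 2))) ≈ -32.156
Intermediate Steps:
Function('V')(d) = Pow(Add(452, d), Rational(1, 2))
Mul(-1, Function('V')(582)) = Mul(-1, Pow(Add(452, 582), Rational(1, 2))) = Mul(-1, Pow(1034, Rational(1, 2)))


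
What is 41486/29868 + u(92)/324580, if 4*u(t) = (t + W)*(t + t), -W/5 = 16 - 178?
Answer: 1838101117/1211819430 ≈ 1.5168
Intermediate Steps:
W = 810 (W = -5*(16 - 178) = -5*(-162) = 810)
u(t) = t*(810 + t)/2 (u(t) = ((t + 810)*(t + t))/4 = ((810 + t)*(2*t))/4 = (2*t*(810 + t))/4 = t*(810 + t)/2)
41486/29868 + u(92)/324580 = 41486/29868 + ((½)*92*(810 + 92))/324580 = 41486*(1/29868) + ((½)*92*902)*(1/324580) = 20743/14934 + 41492*(1/324580) = 20743/14934 + 10373/81145 = 1838101117/1211819430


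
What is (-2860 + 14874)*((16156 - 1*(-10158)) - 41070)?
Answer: -177278584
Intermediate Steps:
(-2860 + 14874)*((16156 - 1*(-10158)) - 41070) = 12014*((16156 + 10158) - 41070) = 12014*(26314 - 41070) = 12014*(-14756) = -177278584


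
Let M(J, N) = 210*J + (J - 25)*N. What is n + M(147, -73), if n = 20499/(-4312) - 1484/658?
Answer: 4449891571/202664 ≈ 21957.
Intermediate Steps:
M(J, N) = 210*J + N*(-25 + J) (M(J, N) = 210*J + (-25 + J)*N = 210*J + N*(-25 + J))
n = -1420525/202664 (n = 20499*(-1/4312) - 1484*1/658 = -20499/4312 - 106/47 = -1420525/202664 ≈ -7.0093)
n + M(147, -73) = -1420525/202664 + (-25*(-73) + 210*147 + 147*(-73)) = -1420525/202664 + (1825 + 30870 - 10731) = -1420525/202664 + 21964 = 4449891571/202664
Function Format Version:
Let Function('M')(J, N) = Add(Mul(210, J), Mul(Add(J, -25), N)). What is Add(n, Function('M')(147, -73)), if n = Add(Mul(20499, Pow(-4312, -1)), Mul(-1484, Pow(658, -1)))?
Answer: Rational(4449891571, 202664) ≈ 21957.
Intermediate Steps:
Function('M')(J, N) = Add(Mul(210, J), Mul(N, Add(-25, J))) (Function('M')(J, N) = Add(Mul(210, J), Mul(Add(-25, J), N)) = Add(Mul(210, J), Mul(N, Add(-25, J))))
n = Rational(-1420525, 202664) (n = Add(Mul(20499, Rational(-1, 4312)), Mul(-1484, Rational(1, 658))) = Add(Rational(-20499, 4312), Rational(-106, 47)) = Rational(-1420525, 202664) ≈ -7.0093)
Add(n, Function('M')(147, -73)) = Add(Rational(-1420525, 202664), Add(Mul(-25, -73), Mul(210, 147), Mul(147, -73))) = Add(Rational(-1420525, 202664), Add(1825, 30870, -10731)) = Add(Rational(-1420525, 202664), 21964) = Rational(4449891571, 202664)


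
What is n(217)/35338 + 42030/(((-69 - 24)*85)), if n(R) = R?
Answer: -98902717/18623126 ≈ -5.3107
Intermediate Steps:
n(217)/35338 + 42030/(((-69 - 24)*85)) = 217/35338 + 42030/(((-69 - 24)*85)) = 217*(1/35338) + 42030/((-93*85)) = 217/35338 + 42030/(-7905) = 217/35338 + 42030*(-1/7905) = 217/35338 - 2802/527 = -98902717/18623126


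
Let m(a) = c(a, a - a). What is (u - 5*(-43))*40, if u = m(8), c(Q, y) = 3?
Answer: 8720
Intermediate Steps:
m(a) = 3
u = 3
(u - 5*(-43))*40 = (3 - 5*(-43))*40 = (3 + 215)*40 = 218*40 = 8720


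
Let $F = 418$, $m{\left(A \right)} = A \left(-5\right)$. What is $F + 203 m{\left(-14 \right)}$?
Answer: $14628$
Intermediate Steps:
$m{\left(A \right)} = - 5 A$
$F + 203 m{\left(-14 \right)} = 418 + 203 \left(\left(-5\right) \left(-14\right)\right) = 418 + 203 \cdot 70 = 418 + 14210 = 14628$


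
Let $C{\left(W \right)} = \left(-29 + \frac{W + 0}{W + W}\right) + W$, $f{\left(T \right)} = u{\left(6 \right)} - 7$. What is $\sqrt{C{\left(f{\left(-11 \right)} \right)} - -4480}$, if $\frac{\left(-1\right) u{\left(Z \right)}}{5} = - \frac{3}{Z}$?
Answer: $\sqrt{4447} \approx 66.686$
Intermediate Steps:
$u{\left(Z \right)} = \frac{15}{Z}$ ($u{\left(Z \right)} = - 5 \left(- \frac{3}{Z}\right) = \frac{15}{Z}$)
$f{\left(T \right)} = - \frac{9}{2}$ ($f{\left(T \right)} = \frac{15}{6} - 7 = 15 \cdot \frac{1}{6} - 7 = \frac{5}{2} - 7 = - \frac{9}{2}$)
$C{\left(W \right)} = - \frac{57}{2} + W$ ($C{\left(W \right)} = \left(-29 + \frac{W}{2 W}\right) + W = \left(-29 + W \frac{1}{2 W}\right) + W = \left(-29 + \frac{1}{2}\right) + W = - \frac{57}{2} + W$)
$\sqrt{C{\left(f{\left(-11 \right)} \right)} - -4480} = \sqrt{\left(- \frac{57}{2} - \frac{9}{2}\right) - -4480} = \sqrt{-33 + 4480} = \sqrt{4447}$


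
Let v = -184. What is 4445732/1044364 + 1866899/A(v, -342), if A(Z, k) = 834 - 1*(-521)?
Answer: 488936518524/353778305 ≈ 1382.0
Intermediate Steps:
A(Z, k) = 1355 (A(Z, k) = 834 + 521 = 1355)
4445732/1044364 + 1866899/A(v, -342) = 4445732/1044364 + 1866899/1355 = 4445732*(1/1044364) + 1866899*(1/1355) = 1111433/261091 + 1866899/1355 = 488936518524/353778305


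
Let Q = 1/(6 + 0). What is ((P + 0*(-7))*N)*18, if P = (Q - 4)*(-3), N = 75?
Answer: 15525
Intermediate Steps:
Q = ⅙ (Q = 1/6 = ⅙ ≈ 0.16667)
P = 23/2 (P = (⅙ - 4)*(-3) = -23/6*(-3) = 23/2 ≈ 11.500)
((P + 0*(-7))*N)*18 = ((23/2 + 0*(-7))*75)*18 = ((23/2 + 0)*75)*18 = ((23/2)*75)*18 = (1725/2)*18 = 15525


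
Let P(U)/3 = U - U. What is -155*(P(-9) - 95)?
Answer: 14725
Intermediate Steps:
P(U) = 0 (P(U) = 3*(U - U) = 3*0 = 0)
-155*(P(-9) - 95) = -155*(0 - 95) = -155*(-95) = 14725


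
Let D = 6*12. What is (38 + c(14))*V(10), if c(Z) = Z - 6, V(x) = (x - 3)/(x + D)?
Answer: 161/41 ≈ 3.9268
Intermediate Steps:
D = 72
V(x) = (-3 + x)/(72 + x) (V(x) = (x - 3)/(x + 72) = (-3 + x)/(72 + x))
c(Z) = -6 + Z
(38 + c(14))*V(10) = (38 + (-6 + 14))*((-3 + 10)/(72 + 10)) = (38 + 8)*(7/82) = 46*((1/82)*7) = 46*(7/82) = 161/41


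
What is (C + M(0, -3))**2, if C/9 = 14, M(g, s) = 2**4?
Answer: 20164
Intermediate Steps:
M(g, s) = 16
C = 126 (C = 9*14 = 126)
(C + M(0, -3))**2 = (126 + 16)**2 = 142**2 = 20164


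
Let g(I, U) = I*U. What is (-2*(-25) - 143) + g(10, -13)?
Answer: -223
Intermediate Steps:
(-2*(-25) - 143) + g(10, -13) = (-2*(-25) - 143) + 10*(-13) = (50 - 143) - 130 = -93 - 130 = -223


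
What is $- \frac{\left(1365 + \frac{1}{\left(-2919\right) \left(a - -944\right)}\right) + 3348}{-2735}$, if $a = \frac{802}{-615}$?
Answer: $\frac{2658624668537}{1542825900490} \approx 1.7232$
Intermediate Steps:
$a = - \frac{802}{615}$ ($a = 802 \left(- \frac{1}{615}\right) = - \frac{802}{615} \approx -1.3041$)
$- \frac{\left(1365 + \frac{1}{\left(-2919\right) \left(a - -944\right)}\right) + 3348}{-2735} = - \frac{\left(1365 + \frac{1}{\left(-2919\right) \left(- \frac{802}{615} - -944\right)}\right) + 3348}{-2735} = - \frac{\left(\left(1365 - \frac{1}{2919 \left(- \frac{802}{615} + 944\right)}\right) + 3348\right) \left(-1\right)}{2735} = - \frac{\left(\left(1365 - \frac{1}{2919 \cdot \frac{579758}{615}}\right) + 3348\right) \left(-1\right)}{2735} = - \frac{\left(\left(1365 - \frac{205}{564104534}\right) + 3348\right) \left(-1\right)}{2735} = - \frac{\left(\frac{770002688705}{564104534} + 3348\right) \left(-1\right)}{2735} = - \frac{2658624668537 \left(-1\right)}{564104534 \cdot 2735} = \left(-1\right) \left(- \frac{2658624668537}{1542825900490}\right) = \frac{2658624668537}{1542825900490}$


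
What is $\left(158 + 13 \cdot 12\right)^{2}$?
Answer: $98596$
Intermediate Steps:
$\left(158 + 13 \cdot 12\right)^{2} = \left(158 + 156\right)^{2} = 314^{2} = 98596$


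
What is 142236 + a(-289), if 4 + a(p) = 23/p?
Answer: 41105025/289 ≈ 1.4223e+5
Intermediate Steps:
a(p) = -4 + 23/p
142236 + a(-289) = 142236 + (-4 + 23/(-289)) = 142236 + (-4 + 23*(-1/289)) = 142236 + (-4 - 23/289) = 142236 - 1179/289 = 41105025/289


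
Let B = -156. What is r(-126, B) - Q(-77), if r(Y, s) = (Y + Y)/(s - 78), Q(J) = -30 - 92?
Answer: 1600/13 ≈ 123.08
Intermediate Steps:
Q(J) = -122
r(Y, s) = 2*Y/(-78 + s) (r(Y, s) = (2*Y)/(-78 + s) = 2*Y/(-78 + s))
r(-126, B) - Q(-77) = 2*(-126)/(-78 - 156) - 1*(-122) = 2*(-126)/(-234) + 122 = 2*(-126)*(-1/234) + 122 = 14/13 + 122 = 1600/13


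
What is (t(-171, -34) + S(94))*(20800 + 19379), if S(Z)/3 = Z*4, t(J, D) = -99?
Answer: 41344191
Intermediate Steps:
S(Z) = 12*Z (S(Z) = 3*(Z*4) = 3*(4*Z) = 12*Z)
(t(-171, -34) + S(94))*(20800 + 19379) = (-99 + 12*94)*(20800 + 19379) = (-99 + 1128)*40179 = 1029*40179 = 41344191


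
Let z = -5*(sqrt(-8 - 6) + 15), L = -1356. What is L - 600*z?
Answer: 43644 + 3000*I*sqrt(14) ≈ 43644.0 + 11225.0*I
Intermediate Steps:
z = -75 - 5*I*sqrt(14) (z = -5*(sqrt(-14) + 15) = -5*(I*sqrt(14) + 15) = -5*(15 + I*sqrt(14)) = -75 - 5*I*sqrt(14) ≈ -75.0 - 18.708*I)
L - 600*z = -1356 - 600*(-75 - 5*I*sqrt(14)) = -1356 + (45000 + 3000*I*sqrt(14)) = 43644 + 3000*I*sqrt(14)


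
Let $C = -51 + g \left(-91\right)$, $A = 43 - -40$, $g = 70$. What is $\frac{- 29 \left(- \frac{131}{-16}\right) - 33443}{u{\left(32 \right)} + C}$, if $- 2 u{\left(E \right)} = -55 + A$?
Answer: $\frac{179629}{34320} \approx 5.2339$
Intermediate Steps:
$A = 83$ ($A = 43 + 40 = 83$)
$u{\left(E \right)} = -14$ ($u{\left(E \right)} = - \frac{-55 + 83}{2} = \left(- \frac{1}{2}\right) 28 = -14$)
$C = -6421$ ($C = -51 + 70 \left(-91\right) = -51 - 6370 = -6421$)
$\frac{- 29 \left(- \frac{131}{-16}\right) - 33443}{u{\left(32 \right)} + C} = \frac{- 29 \left(- \frac{131}{-16}\right) - 33443}{-14 - 6421} = \frac{- 29 \left(\left(-131\right) \left(- \frac{1}{16}\right)\right) - 33443}{-6435} = \left(\left(-29\right) \frac{131}{16} - 33443\right) \left(- \frac{1}{6435}\right) = \left(- \frac{3799}{16} - 33443\right) \left(- \frac{1}{6435}\right) = \left(- \frac{538887}{16}\right) \left(- \frac{1}{6435}\right) = \frac{179629}{34320}$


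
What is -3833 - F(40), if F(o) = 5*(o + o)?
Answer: -4233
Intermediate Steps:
F(o) = 10*o (F(o) = 5*(2*o) = 10*o)
-3833 - F(40) = -3833 - 10*40 = -3833 - 1*400 = -3833 - 400 = -4233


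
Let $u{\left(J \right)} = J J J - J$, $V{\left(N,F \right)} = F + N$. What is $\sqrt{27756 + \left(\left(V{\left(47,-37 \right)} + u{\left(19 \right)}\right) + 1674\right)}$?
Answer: $2 \sqrt{9070} \approx 190.47$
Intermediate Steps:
$u{\left(J \right)} = J^{3} - J$ ($u{\left(J \right)} = J^{2} J - J = J^{3} - J$)
$\sqrt{27756 + \left(\left(V{\left(47,-37 \right)} + u{\left(19 \right)}\right) + 1674\right)} = \sqrt{27756 + \left(\left(\left(-37 + 47\right) + \left(19^{3} - 19\right)\right) + 1674\right)} = \sqrt{27756 + \left(\left(10 + \left(6859 - 19\right)\right) + 1674\right)} = \sqrt{27756 + \left(\left(10 + 6840\right) + 1674\right)} = \sqrt{27756 + \left(6850 + 1674\right)} = \sqrt{27756 + 8524} = \sqrt{36280} = 2 \sqrt{9070}$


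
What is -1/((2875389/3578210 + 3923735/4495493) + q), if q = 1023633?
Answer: -16085818007530/16466001110740892617 ≈ -9.7691e-7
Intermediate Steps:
-1/((2875389/3578210 + 3923735/4495493) + q) = -1/((2875389/3578210 + 3923735/4495493) + 1023633) = -1/(26966238936127/16085818007530 + 1023633) = -1/16466001110740892617/16085818007530 = -1*16085818007530/16466001110740892617 = -16085818007530/16466001110740892617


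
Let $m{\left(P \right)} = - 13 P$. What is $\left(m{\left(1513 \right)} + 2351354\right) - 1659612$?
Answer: $672073$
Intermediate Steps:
$\left(m{\left(1513 \right)} + 2351354\right) - 1659612 = \left(\left(-13\right) 1513 + 2351354\right) - 1659612 = \left(-19669 + 2351354\right) - 1659612 = 2331685 - 1659612 = 672073$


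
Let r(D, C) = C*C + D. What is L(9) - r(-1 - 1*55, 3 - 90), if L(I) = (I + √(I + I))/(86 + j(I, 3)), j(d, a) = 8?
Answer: -706213/94 + 3*√2/94 ≈ -7512.9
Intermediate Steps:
r(D, C) = D + C² (r(D, C) = C² + D = D + C²)
L(I) = I/94 + √2*√I/94 (L(I) = (I + √(I + I))/(86 + 8) = (I + √(2*I))/94 = (I + √2*√I)*(1/94) = I/94 + √2*√I/94)
L(9) - r(-1 - 1*55, 3 - 90) = ((1/94)*9 + √2*√9/94) - ((-1 - 1*55) + (3 - 90)²) = (9/94 + (1/94)*√2*3) - ((-1 - 55) + (-87)²) = (9/94 + 3*√2/94) - (-56 + 7569) = (9/94 + 3*√2/94) - 1*7513 = (9/94 + 3*√2/94) - 7513 = -706213/94 + 3*√2/94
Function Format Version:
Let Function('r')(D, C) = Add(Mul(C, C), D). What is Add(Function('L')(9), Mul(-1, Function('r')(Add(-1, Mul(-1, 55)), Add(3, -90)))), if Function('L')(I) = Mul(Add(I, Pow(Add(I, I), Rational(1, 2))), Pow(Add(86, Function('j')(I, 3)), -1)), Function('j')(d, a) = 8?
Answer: Add(Rational(-706213, 94), Mul(Rational(3, 94), Pow(2, Rational(1, 2)))) ≈ -7512.9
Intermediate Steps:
Function('r')(D, C) = Add(D, Pow(C, 2)) (Function('r')(D, C) = Add(Pow(C, 2), D) = Add(D, Pow(C, 2)))
Function('L')(I) = Add(Mul(Rational(1, 94), I), Mul(Rational(1, 94), Pow(2, Rational(1, 2)), Pow(I, Rational(1, 2)))) (Function('L')(I) = Mul(Add(I, Pow(Add(I, I), Rational(1, 2))), Pow(Add(86, 8), -1)) = Mul(Add(I, Pow(Mul(2, I), Rational(1, 2))), Pow(94, -1)) = Mul(Add(I, Mul(Pow(2, Rational(1, 2)), Pow(I, Rational(1, 2)))), Rational(1, 94)) = Add(Mul(Rational(1, 94), I), Mul(Rational(1, 94), Pow(2, Rational(1, 2)), Pow(I, Rational(1, 2)))))
Add(Function('L')(9), Mul(-1, Function('r')(Add(-1, Mul(-1, 55)), Add(3, -90)))) = Add(Add(Mul(Rational(1, 94), 9), Mul(Rational(1, 94), Pow(2, Rational(1, 2)), Pow(9, Rational(1, 2)))), Mul(-1, Add(Add(-1, Mul(-1, 55)), Pow(Add(3, -90), 2)))) = Add(Add(Rational(9, 94), Mul(Rational(1, 94), Pow(2, Rational(1, 2)), 3)), Mul(-1, Add(Add(-1, -55), Pow(-87, 2)))) = Add(Add(Rational(9, 94), Mul(Rational(3, 94), Pow(2, Rational(1, 2)))), Mul(-1, Add(-56, 7569))) = Add(Add(Rational(9, 94), Mul(Rational(3, 94), Pow(2, Rational(1, 2)))), Mul(-1, 7513)) = Add(Add(Rational(9, 94), Mul(Rational(3, 94), Pow(2, Rational(1, 2)))), -7513) = Add(Rational(-706213, 94), Mul(Rational(3, 94), Pow(2, Rational(1, 2))))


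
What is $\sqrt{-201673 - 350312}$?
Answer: $7 i \sqrt{11265} \approx 742.96 i$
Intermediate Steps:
$\sqrt{-201673 - 350312} = \sqrt{-551985} = 7 i \sqrt{11265}$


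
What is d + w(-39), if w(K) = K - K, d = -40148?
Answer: -40148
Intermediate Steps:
w(K) = 0
d + w(-39) = -40148 + 0 = -40148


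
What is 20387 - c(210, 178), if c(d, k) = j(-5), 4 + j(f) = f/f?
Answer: 20390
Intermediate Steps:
j(f) = -3 (j(f) = -4 + f/f = -4 + 1 = -3)
c(d, k) = -3
20387 - c(210, 178) = 20387 - 1*(-3) = 20387 + 3 = 20390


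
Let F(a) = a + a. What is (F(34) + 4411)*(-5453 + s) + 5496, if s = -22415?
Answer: -124815276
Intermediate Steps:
F(a) = 2*a
(F(34) + 4411)*(-5453 + s) + 5496 = (2*34 + 4411)*(-5453 - 22415) + 5496 = (68 + 4411)*(-27868) + 5496 = 4479*(-27868) + 5496 = -124820772 + 5496 = -124815276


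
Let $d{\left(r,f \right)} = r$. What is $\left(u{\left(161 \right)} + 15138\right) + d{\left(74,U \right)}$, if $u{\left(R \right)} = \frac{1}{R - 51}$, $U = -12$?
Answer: $\frac{1673321}{110} \approx 15212.0$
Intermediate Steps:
$u{\left(R \right)} = \frac{1}{-51 + R}$
$\left(u{\left(161 \right)} + 15138\right) + d{\left(74,U \right)} = \left(\frac{1}{-51 + 161} + 15138\right) + 74 = \left(\frac{1}{110} + 15138\right) + 74 = \frac{1665181}{110} + 74 = \frac{1673321}{110}$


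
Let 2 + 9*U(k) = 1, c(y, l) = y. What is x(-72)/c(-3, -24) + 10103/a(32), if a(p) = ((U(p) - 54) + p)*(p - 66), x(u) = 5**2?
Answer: 103631/20298 ≈ 5.1055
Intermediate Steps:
U(k) = -1/9 (U(k) = -2/9 + (1/9)*1 = -2/9 + 1/9 = -1/9)
x(u) = 25
a(p) = (-66 + p)*(-487/9 + p) (a(p) = ((-1/9 - 54) + p)*(p - 66) = (-487/9 + p)*(-66 + p) = (-66 + p)*(-487/9 + p))
x(-72)/c(-3, -24) + 10103/a(32) = 25/(-3) + 10103/(10714/3 + 32**2 - 1081/9*32) = 25*(-1/3) + 10103/(10714/3 + 1024 - 34592/9) = -25/3 + 10103/(6766/9) = -25/3 + 10103*(9/6766) = -25/3 + 90927/6766 = 103631/20298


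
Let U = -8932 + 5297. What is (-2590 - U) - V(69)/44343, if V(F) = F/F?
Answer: 46338434/44343 ≈ 1045.0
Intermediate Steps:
V(F) = 1
U = -3635
(-2590 - U) - V(69)/44343 = (-2590 - 1*(-3635)) - 1/44343 = (-2590 + 3635) - 1/44343 = 1045 - 1*1/44343 = 1045 - 1/44343 = 46338434/44343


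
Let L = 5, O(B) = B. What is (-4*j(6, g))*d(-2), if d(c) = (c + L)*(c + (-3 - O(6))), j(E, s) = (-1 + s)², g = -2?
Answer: 1188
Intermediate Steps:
d(c) = (-9 + c)*(5 + c) (d(c) = (c + 5)*(c + (-3 - 1*6)) = (5 + c)*(c + (-3 - 6)) = (5 + c)*(c - 9) = (5 + c)*(-9 + c) = (-9 + c)*(5 + c))
(-4*j(6, g))*d(-2) = (-4*(-1 - 2)²)*(-45 + (-2)² - 4*(-2)) = (-4*(-3)²)*(-45 + 4 + 8) = -4*9*(-33) = -36*(-33) = 1188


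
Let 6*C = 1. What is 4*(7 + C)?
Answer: 86/3 ≈ 28.667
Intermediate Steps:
C = 1/6 (C = (1/6)*1 = 1/6 ≈ 0.16667)
4*(7 + C) = 4*(7 + 1/6) = 4*(43/6) = 86/3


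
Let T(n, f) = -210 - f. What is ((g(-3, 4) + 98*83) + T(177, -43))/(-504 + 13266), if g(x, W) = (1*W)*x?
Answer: 7955/12762 ≈ 0.62333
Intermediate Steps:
g(x, W) = W*x
((g(-3, 4) + 98*83) + T(177, -43))/(-504 + 13266) = ((4*(-3) + 98*83) + (-210 - 1*(-43)))/(-504 + 13266) = ((-12 + 8134) + (-210 + 43))/12762 = (8122 - 167)*(1/12762) = 7955*(1/12762) = 7955/12762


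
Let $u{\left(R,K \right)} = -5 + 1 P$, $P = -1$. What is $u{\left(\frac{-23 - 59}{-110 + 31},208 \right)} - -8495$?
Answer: $8489$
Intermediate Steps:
$u{\left(R,K \right)} = -6$ ($u{\left(R,K \right)} = -5 + 1 \left(-1\right) = -5 - 1 = -6$)
$u{\left(\frac{-23 - 59}{-110 + 31},208 \right)} - -8495 = -6 - -8495 = -6 + 8495 = 8489$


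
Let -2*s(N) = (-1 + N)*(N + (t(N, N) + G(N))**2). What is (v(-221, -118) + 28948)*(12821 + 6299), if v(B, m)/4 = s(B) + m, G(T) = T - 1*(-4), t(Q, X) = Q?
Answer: 1627285762560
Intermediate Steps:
G(T) = 4 + T (G(T) = T + 4 = 4 + T)
s(N) = -(-1 + N)*(N + (4 + 2*N)**2)/2 (s(N) = -(-1 + N)*(N + (N + (4 + N))**2)/2 = -(-1 + N)*(N + (4 + 2*N)**2)/2)
v(B, m) = 32 - 26*B**2 - 8*B**3 + 2*B + 4*m (v(B, m) = 4*((8 + B/2 - 2*B**3 - 13*B**2/2) + m) = 4*(8 + m + B/2 - 2*B**3 - 13*B**2/2) = 32 - 26*B**2 - 8*B**3 + 2*B + 4*m)
(v(-221, -118) + 28948)*(12821 + 6299) = ((32 - 26*(-221)**2 - 8*(-221)**3 + 2*(-221) + 4*(-118)) + 28948)*(12821 + 6299) = ((32 - 26*48841 - 8*(-10793861) - 442 - 472) + 28948)*19120 = ((32 - 1269866 + 86350888 - 442 - 472) + 28948)*19120 = (85080140 + 28948)*19120 = 85109088*19120 = 1627285762560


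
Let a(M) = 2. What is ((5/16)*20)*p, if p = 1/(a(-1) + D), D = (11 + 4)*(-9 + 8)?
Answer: -25/52 ≈ -0.48077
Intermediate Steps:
D = -15 (D = 15*(-1) = -15)
p = -1/13 (p = 1/(2 - 15) = 1/(-13) = -1/13 ≈ -0.076923)
((5/16)*20)*p = ((5/16)*20)*(-1/13) = (25/4)*(-1/13) = -25/52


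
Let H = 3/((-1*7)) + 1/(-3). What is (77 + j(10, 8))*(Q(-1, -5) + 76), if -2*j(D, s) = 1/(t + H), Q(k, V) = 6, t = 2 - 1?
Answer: 30709/5 ≈ 6141.8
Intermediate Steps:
t = 1
H = -16/21 (H = 3/(-7) + 1*(-⅓) = 3*(-⅐) - ⅓ = -3/7 - ⅓ = -16/21 ≈ -0.76190)
j(D, s) = -21/10 (j(D, s) = -1/(2*(1 - 16/21)) = -1/(2*5/21) = -½*21/5 = -21/10)
(77 + j(10, 8))*(Q(-1, -5) + 76) = (77 - 21/10)*(6 + 76) = (749/10)*82 = 30709/5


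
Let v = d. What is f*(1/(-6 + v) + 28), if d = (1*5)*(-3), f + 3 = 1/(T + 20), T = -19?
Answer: -1174/21 ≈ -55.905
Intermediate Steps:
f = -2 (f = -3 + 1/(-19 + 20) = -3 + 1/1 = -3 + 1 = -2)
d = -15 (d = 5*(-3) = -15)
v = -15
f*(1/(-6 + v) + 28) = -2*(1/(-6 - 15) + 28) = -2*(1/(-21) + 28) = -2*(-1/21 + 28) = -2*587/21 = -1174/21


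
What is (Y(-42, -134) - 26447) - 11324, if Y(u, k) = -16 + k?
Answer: -37921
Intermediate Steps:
(Y(-42, -134) - 26447) - 11324 = ((-16 - 134) - 26447) - 11324 = (-150 - 26447) - 11324 = -26597 - 11324 = -37921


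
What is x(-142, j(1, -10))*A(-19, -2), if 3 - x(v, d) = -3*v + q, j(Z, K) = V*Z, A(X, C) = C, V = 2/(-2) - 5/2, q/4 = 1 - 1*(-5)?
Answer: 894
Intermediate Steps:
q = 24 (q = 4*(1 - 1*(-5)) = 4*(1 + 5) = 4*6 = 24)
V = -7/2 (V = 2*(-½) - 5*½ = -1 - 5/2 = -7/2 ≈ -3.5000)
j(Z, K) = -7*Z/2
x(v, d) = -21 + 3*v (x(v, d) = 3 - (-3*v + 24) = 3 - (24 - 3*v) = 3 + (-24 + 3*v) = -21 + 3*v)
x(-142, j(1, -10))*A(-19, -2) = (-21 + 3*(-142))*(-2) = (-21 - 426)*(-2) = -447*(-2) = 894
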